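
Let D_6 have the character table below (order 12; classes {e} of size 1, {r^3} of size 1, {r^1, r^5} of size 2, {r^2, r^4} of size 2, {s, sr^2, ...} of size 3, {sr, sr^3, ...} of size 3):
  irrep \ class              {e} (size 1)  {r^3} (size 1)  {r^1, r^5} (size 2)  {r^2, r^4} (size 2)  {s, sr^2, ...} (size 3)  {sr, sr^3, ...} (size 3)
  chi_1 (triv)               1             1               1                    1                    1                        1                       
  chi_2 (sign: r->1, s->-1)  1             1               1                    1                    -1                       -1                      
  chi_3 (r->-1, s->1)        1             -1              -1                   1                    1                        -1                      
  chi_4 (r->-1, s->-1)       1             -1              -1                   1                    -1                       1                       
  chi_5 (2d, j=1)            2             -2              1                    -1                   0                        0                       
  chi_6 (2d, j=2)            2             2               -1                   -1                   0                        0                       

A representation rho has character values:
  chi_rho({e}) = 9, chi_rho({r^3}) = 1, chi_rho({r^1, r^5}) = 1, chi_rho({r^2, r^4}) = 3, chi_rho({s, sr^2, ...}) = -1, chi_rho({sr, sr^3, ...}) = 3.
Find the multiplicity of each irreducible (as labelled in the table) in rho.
Multiplicities: chi_1: 2, chi_2: 1, chi_3: 0, chi_4: 2, chi_5: 1, chi_6: 1.

Argument: Use <chi_rho, chi> = (1/|G|) sum_C |C| * chi_rho(C) * conj(chi(C)) with |G| = 12 for each irreducible chi in the table:
  <chi_rho, chi_1> = (1/12)[1*(9)*conj(1) + 1*(1)*conj(1) + 2*(1)*conj(1) + 2*(3)*conj(1) + 3*(-1)*conj(1) + 3*(3)*conj(1)]
      = (1/12)[(9) + (1) + (2) + (6) + (-3) + (9)] = 24/12 = 2
  <chi_rho, chi_2> = (1/12)[1*(9)*conj(1) + 1*(1)*conj(1) + 2*(1)*conj(1) + 2*(3)*conj(1) + 3*(-1)*conj(-1) + 3*(3)*conj(-1)]
      = (1/12)[(9) + (1) + (2) + (6) + (3) + (-9)] = 12/12 = 1
  <chi_rho, chi_3> = (1/12)[1*(9)*conj(1) + 1*(1)*conj(-1) + 2*(1)*conj(-1) + 2*(3)*conj(1) + 3*(-1)*conj(1) + 3*(3)*conj(-1)]
      = (1/12)[(9) + (-1) + (-2) + (6) + (-3) + (-9)] = 0/12 = 0
  <chi_rho, chi_4> = (1/12)[1*(9)*conj(1) + 1*(1)*conj(-1) + 2*(1)*conj(-1) + 2*(3)*conj(1) + 3*(-1)*conj(-1) + 3*(3)*conj(1)]
      = (1/12)[(9) + (-1) + (-2) + (6) + (3) + (9)] = 24/12 = 2
  <chi_rho, chi_5> = (1/12)[1*(9)*conj(2) + 1*(1)*conj(-2) + 2*(1)*conj(1) + 2*(3)*conj(-1) + 3*(-1)*conj(0) + 3*(3)*conj(0)]
      = (1/12)[(18) + (-2) + (2) + (-6) + (0) + (0)] = 12/12 = 1
  <chi_rho, chi_6> = (1/12)[1*(9)*conj(2) + 1*(1)*conj(2) + 2*(1)*conj(-1) + 2*(3)*conj(-1) + 3*(-1)*conj(0) + 3*(3)*conj(0)]
      = (1/12)[(18) + (2) + (-2) + (-6) + (0) + (0)] = 12/12 = 1
Dimension check: dim(rho) = sum (mult * dim) = 2*1 + 1*1 + 0*1 + 2*1 + 1*2 + 1*2 = 9 = chi_rho(e) = 9.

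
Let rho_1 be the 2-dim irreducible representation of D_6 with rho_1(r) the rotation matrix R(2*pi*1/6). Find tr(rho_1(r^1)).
chi_{rho_1}(r^1) = 2*cos(2*pi*1*1/6) = 1

Explanation: rho_1(r^1) is rotation by angle 2*pi*1*1/6, whose trace is 2*cos(2*pi*1*1/6) = 1.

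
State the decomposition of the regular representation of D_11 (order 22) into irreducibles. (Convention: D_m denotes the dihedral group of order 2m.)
Each irreducible V_i of dimension d_i appears with multiplicity d_i, i.e. rho_reg = (direct sum over all irreducibles V_i) d_i V_i. The irreducible dimensions for D_11 are 1, 1, 2, 2, 2, 2, 2: 2 irreducibles of dimension 1, each with multiplicity 1; 5 irreducibles of dimension 2, each with multiplicity 2. Total dimension 2*1*1 + 5*2*2 = 22 = |G|.

Derivation: General theorem: in the regular representation of a finite group G, each irreducible appears with multiplicity equal to its dimension. Check: dim(rho_reg) = sum d_i^2 = 1 + 1 + 4 + 4 + 4 + 4 + 4 = 22 = |G|.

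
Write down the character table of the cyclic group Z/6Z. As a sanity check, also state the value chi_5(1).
Character table of Z/6Z (irreps indexed chi_0,...,chi_5 with chi_k(m) = zeta_6^(k*m), zeta_6 = exp(2*pi*i/6)):
  irrep \ class  {0} (size 1)  {1} (size 1)    {2} (size 1)    {3} (size 1)  {4} (size 1)    {5} (size 1)  
  chi_0          1             1               1               1             1               1             
  chi_1          1             exp(I*pi/3)     exp(2*I*pi/3)   -1            exp(-2*I*pi/3)  exp(-I*pi/3)  
  chi_2          1             exp(2*I*pi/3)   exp(-2*I*pi/3)  1             exp(2*I*pi/3)   exp(-2*I*pi/3)
  chi_3          1             -1              1               -1            1               -1            
  chi_4          1             exp(-2*I*pi/3)  exp(2*I*pi/3)   1             exp(-2*I*pi/3)  exp(2*I*pi/3) 
  chi_5          1             exp(-I*pi/3)    exp(-2*I*pi/3)  -1            exp(2*I*pi/3)   exp(I*pi/3)   

Spot check: chi_5(1) = zeta_6^(5*1) = zeta_6^5 = exp(-I*pi/3).

Reasoning: Z/6Z is abelian, so all 6 irreducible complex representations are 1-dimensional. They are given by chi_k(m) = zeta_6^(k*m) for k = 0,...,5. Row orthogonality: sum_m chi_k(m) conj(chi_l(m)) = 6 * [k = l].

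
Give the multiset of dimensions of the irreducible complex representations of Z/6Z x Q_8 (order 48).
Dimensions: 1, 1, 1, 1, 1, 1, 1, 1, 1, 1, 1, 1, 1, 1, 1, 1, 1, 1, 1, 1, 1, 1, 1, 1, 2, 2, 2, 2, 2, 2

Why: There are 30 irreducibles (= number of conjugacy classes). Their dimensions d_i satisfy sum d_i^2 = |G| = 48: 1 + 1 + 1 + 1 + 1 + 1 + 1 + 1 + 1 + 1 + 1 + 1 + 1 + 1 + 1 + 1 + 1 + 1 + 1 + 1 + 1 + 1 + 1 + 1 + 4 + 4 + 4 + 4 + 4 + 4 = 48. (For the product with Z/6Z: each of the 6 1-dim characters of Z/6Z tensors with each irrep of Q_8, giving 6 copies of each Q_8-dimension.)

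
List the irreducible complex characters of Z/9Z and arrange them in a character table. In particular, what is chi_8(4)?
Character table of Z/9Z (irreps indexed chi_0,...,chi_8 with chi_k(m) = zeta_9^(k*m), zeta_9 = exp(2*pi*i/9)):
  irrep \ class  {0} (size 1)  {1} (size 1)    {2} (size 1)    {3} (size 1)    {4} (size 1)    {5} (size 1)    {6} (size 1)    {7} (size 1)    {8} (size 1)  
  chi_0          1             1               1               1               1               1               1               1               1             
  chi_1          1             exp(2*I*pi/9)   exp(4*I*pi/9)   exp(2*I*pi/3)   exp(8*I*pi/9)   exp(-8*I*pi/9)  exp(-2*I*pi/3)  exp(-4*I*pi/9)  exp(-2*I*pi/9)
  chi_2          1             exp(4*I*pi/9)   exp(8*I*pi/9)   exp(-2*I*pi/3)  exp(-2*I*pi/9)  exp(2*I*pi/9)   exp(2*I*pi/3)   exp(-8*I*pi/9)  exp(-4*I*pi/9)
  chi_3          1             exp(2*I*pi/3)   exp(-2*I*pi/3)  1               exp(2*I*pi/3)   exp(-2*I*pi/3)  1               exp(2*I*pi/3)   exp(-2*I*pi/3)
  chi_4          1             exp(8*I*pi/9)   exp(-2*I*pi/9)  exp(2*I*pi/3)   exp(-4*I*pi/9)  exp(4*I*pi/9)   exp(-2*I*pi/3)  exp(2*I*pi/9)   exp(-8*I*pi/9)
  chi_5          1             exp(-8*I*pi/9)  exp(2*I*pi/9)   exp(-2*I*pi/3)  exp(4*I*pi/9)   exp(-4*I*pi/9)  exp(2*I*pi/3)   exp(-2*I*pi/9)  exp(8*I*pi/9) 
  chi_6          1             exp(-2*I*pi/3)  exp(2*I*pi/3)   1               exp(-2*I*pi/3)  exp(2*I*pi/3)   1               exp(-2*I*pi/3)  exp(2*I*pi/3) 
  chi_7          1             exp(-4*I*pi/9)  exp(-8*I*pi/9)  exp(2*I*pi/3)   exp(2*I*pi/9)   exp(-2*I*pi/9)  exp(-2*I*pi/3)  exp(8*I*pi/9)   exp(4*I*pi/9) 
  chi_8          1             exp(-2*I*pi/9)  exp(-4*I*pi/9)  exp(-2*I*pi/3)  exp(-8*I*pi/9)  exp(8*I*pi/9)   exp(2*I*pi/3)   exp(4*I*pi/9)   exp(2*I*pi/9) 

Spot check: chi_8(4) = zeta_9^(8*4) = zeta_9^32 = exp(-8*I*pi/9).

Proof sketch: Z/9Z is abelian, so all 9 irreducible complex representations are 1-dimensional. They are given by chi_k(m) = zeta_9^(k*m) for k = 0,...,8. Row orthogonality: sum_m chi_k(m) conj(chi_l(m)) = 9 * [k = l].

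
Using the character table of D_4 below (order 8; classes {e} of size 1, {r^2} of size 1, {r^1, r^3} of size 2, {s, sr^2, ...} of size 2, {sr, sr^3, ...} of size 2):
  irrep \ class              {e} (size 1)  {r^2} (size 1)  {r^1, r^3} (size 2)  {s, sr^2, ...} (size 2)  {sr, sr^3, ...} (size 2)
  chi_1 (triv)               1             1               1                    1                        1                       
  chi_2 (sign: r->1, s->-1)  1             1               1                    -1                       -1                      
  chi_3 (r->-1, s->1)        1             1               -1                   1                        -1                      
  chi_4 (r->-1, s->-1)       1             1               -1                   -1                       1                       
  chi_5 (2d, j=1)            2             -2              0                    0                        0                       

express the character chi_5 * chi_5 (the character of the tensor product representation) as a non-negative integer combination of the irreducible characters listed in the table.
chi_5 tensor chi_5 = chi_1 + chi_2 + chi_3 + chi_4 (all other irreducibles have multiplicity 0).

Explanation: The character of a tensor product is the pointwise product (chi_5 * chi_5)(C) = chi_5(C) * chi_5(C):
  {e}: (2)*(2), {r^2}: (-2)*(-2), {r^1, r^3}: (0)*(0), {s, sr^2, ...}: (0)*(0), {sr, sr^3, ...}: (0)*(0)
so (chi_5 * chi_5) takes values
  {e} -> 4, {r^2} -> 4, {r^1, r^3} -> 0, {s, sr^2, ...} -> 0, {sr, sr^3, ...} -> 0.
Now take the inner product of this character with each irreducible chi from the table, <chi_5*chi_5, chi> = (1/8) sum_C |C| (chi_5*chi_5)(C) conj(chi(C)):
  <chi_5*chi_5, chi_1> = (1/8)[1*(4)*conj(1) + 1*(4)*conj(1) + 2*(0)*conj(1) + 2*(0)*conj(1) + 2*(0)*conj(1)]
      = (1/8)[(4) + (4) + (0) + (0) + (0)] = 8/8 = 1
  <chi_5*chi_5, chi_2> = (1/8)[1*(4)*conj(1) + 1*(4)*conj(1) + 2*(0)*conj(1) + 2*(0)*conj(-1) + 2*(0)*conj(-1)]
      = (1/8)[(4) + (4) + (0) + (0) + (0)] = 8/8 = 1
  <chi_5*chi_5, chi_3> = (1/8)[1*(4)*conj(1) + 1*(4)*conj(1) + 2*(0)*conj(-1) + 2*(0)*conj(1) + 2*(0)*conj(-1)]
      = (1/8)[(4) + (4) + (0) + (0) + (0)] = 8/8 = 1
  <chi_5*chi_5, chi_4> = (1/8)[1*(4)*conj(1) + 1*(4)*conj(1) + 2*(0)*conj(-1) + 2*(0)*conj(-1) + 2*(0)*conj(1)]
      = (1/8)[(4) + (4) + (0) + (0) + (0)] = 8/8 = 1
  <chi_5*chi_5, chi_5> = (1/8)[1*(4)*conj(2) + 1*(4)*conj(-2) + 2*(0)*conj(0) + 2*(0)*conj(0) + 2*(0)*conj(0)]
      = (1/8)[(8) + (-8) + (0) + (0) + (0)] = 0/8 = 0
Hence the multiplicities are chi_1: 1, chi_2: 1, chi_3: 1, chi_4: 1. Dimension check: dim(chi_5)*dim(chi_5) = 2*2 = 4 and sum (mult * dim) = 1*1 + 1*1 + 1*1 + 1*1 = 4.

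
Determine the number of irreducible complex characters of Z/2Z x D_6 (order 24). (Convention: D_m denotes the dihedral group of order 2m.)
12

Argument: The number of irreducible complex representations of a finite group equals its number of conjugacy classes. For a direct product, #classes(G x H) = #classes(G) * #classes(H). Z/2Z has 2 classes (abelian), D_6 has 6 classes, so 2 * 6 = 12, so Z/2Z x D_6 (order 24) has exactly 12 irreducible complex representations.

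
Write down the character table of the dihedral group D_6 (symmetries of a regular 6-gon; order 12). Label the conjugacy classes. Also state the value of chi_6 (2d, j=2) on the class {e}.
Conjugacy classes: {e} of size 1, {r^3} of size 1, {r^1, r^5} of size 2, {r^2, r^4} of size 2, {s, sr^2, ...} of size 3, {sr, sr^3, ...} of size 3.
Character table:
  irrep \ class              {e} (size 1)  {r^3} (size 1)  {r^1, r^5} (size 2)  {r^2, r^4} (size 2)  {s, sr^2, ...} (size 3)  {sr, sr^3, ...} (size 3)
  chi_1 (triv)               1             1               1                    1                    1                        1                       
  chi_2 (sign: r->1, s->-1)  1             1               1                    1                    -1                       -1                      
  chi_3 (r->-1, s->1)        1             -1              -1                   1                    1                        -1                      
  chi_4 (r->-1, s->-1)       1             -1              -1                   1                    -1                       1                       
  chi_5 (2d, j=1)            2             -2              1                    -1                   0                        0                       
  chi_6 (2d, j=2)            2             2               -1                   -1                   0                        0                       

Spot check: chi_6 (2d, j=2) on {e} = 2.

Solution. D_6 has order 2*6 = 12 with 6 conjugacy classes, hence 6 irreducibles. Sum of squared dims 1 + 1 + 1 + 1 + 4 + 4 = 12 = |G|. Linear characters come from the abelianisation; the 2-dimensional irreps have character r^k -> 2*cos(2*pi*j*k/6), reflections -> 0.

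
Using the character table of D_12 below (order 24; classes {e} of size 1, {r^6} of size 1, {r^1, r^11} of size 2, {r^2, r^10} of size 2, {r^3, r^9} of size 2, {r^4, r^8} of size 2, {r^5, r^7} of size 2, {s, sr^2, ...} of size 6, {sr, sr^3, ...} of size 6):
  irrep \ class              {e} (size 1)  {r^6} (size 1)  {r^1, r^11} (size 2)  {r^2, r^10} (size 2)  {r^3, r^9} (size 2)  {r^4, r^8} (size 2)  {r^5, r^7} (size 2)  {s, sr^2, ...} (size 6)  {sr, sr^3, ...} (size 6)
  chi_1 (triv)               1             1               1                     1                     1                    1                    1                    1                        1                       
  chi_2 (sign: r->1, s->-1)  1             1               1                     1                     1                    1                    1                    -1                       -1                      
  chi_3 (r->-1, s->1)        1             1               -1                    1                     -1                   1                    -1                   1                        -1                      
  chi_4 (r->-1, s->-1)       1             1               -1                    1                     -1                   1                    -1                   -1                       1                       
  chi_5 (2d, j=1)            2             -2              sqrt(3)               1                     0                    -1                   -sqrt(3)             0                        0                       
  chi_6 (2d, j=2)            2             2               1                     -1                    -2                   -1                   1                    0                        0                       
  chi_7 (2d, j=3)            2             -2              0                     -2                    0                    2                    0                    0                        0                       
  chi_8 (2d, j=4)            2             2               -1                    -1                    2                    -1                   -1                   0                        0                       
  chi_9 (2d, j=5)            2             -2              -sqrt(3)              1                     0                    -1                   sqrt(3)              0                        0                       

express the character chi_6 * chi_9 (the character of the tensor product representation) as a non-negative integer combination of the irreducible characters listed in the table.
chi_6 tensor chi_9 = chi_7 + chi_9 (all other irreducibles have multiplicity 0).

Justification: The character of a tensor product is the pointwise product (chi_6 * chi_9)(C) = chi_6(C) * chi_9(C):
  {e}: (2)*(2), {r^6}: (2)*(-2), {r^1, r^11}: (1)*(-sqrt(3)), {r^2, r^10}: (-1)*(1), {r^3, r^9}: (-2)*(0), {r^4, r^8}: (-1)*(-1), {r^5, r^7}: (1)*(sqrt(3)), {s, sr^2, ...}: (0)*(0), {sr, sr^3, ...}: (0)*(0)
so (chi_6 * chi_9) takes values
  {e} -> 4, {r^6} -> -4, {r^1, r^11} -> -sqrt(3), {r^2, r^10} -> -1, {r^3, r^9} -> 0, {r^4, r^8} -> 1, {r^5, r^7} -> sqrt(3), {s, sr^2, ...} -> 0, {sr, sr^3, ...} -> 0.
Now take the inner product of this character with each irreducible chi from the table, <chi_6*chi_9, chi> = (1/24) sum_C |C| (chi_6*chi_9)(C) conj(chi(C)):
  <chi_6*chi_9, chi_1> = (1/24)[1*(4)*conj(1) + 1*(-4)*conj(1) + 2*(-sqrt(3))*conj(1) + 2*(-1)*conj(1) + 2*(0)*conj(1) + 2*(1)*conj(1) + 2*(sqrt(3))*conj(1) + 6*(0)*conj(1) + 6*(0)*conj(1)]
      = (1/24)[(4) + (-4) + (-2*sqrt(3)) + (-2) + (0) + (2) + (2*sqrt(3)) + (0) + (0)] = 0/24 = 0
  <chi_6*chi_9, chi_2> = (1/24)[1*(4)*conj(1) + 1*(-4)*conj(1) + 2*(-sqrt(3))*conj(1) + 2*(-1)*conj(1) + 2*(0)*conj(1) + 2*(1)*conj(1) + 2*(sqrt(3))*conj(1) + 6*(0)*conj(-1) + 6*(0)*conj(-1)]
      = (1/24)[(4) + (-4) + (-2*sqrt(3)) + (-2) + (0) + (2) + (2*sqrt(3)) + (0) + (0)] = 0/24 = 0
  <chi_6*chi_9, chi_3> = (1/24)[1*(4)*conj(1) + 1*(-4)*conj(1) + 2*(-sqrt(3))*conj(-1) + 2*(-1)*conj(1) + 2*(0)*conj(-1) + 2*(1)*conj(1) + 2*(sqrt(3))*conj(-1) + 6*(0)*conj(1) + 6*(0)*conj(-1)]
      = (1/24)[(4) + (-4) + (2*sqrt(3)) + (-2) + (0) + (2) + (-2*sqrt(3)) + (0) + (0)] = 0/24 = 0
  <chi_6*chi_9, chi_4> = (1/24)[1*(4)*conj(1) + 1*(-4)*conj(1) + 2*(-sqrt(3))*conj(-1) + 2*(-1)*conj(1) + 2*(0)*conj(-1) + 2*(1)*conj(1) + 2*(sqrt(3))*conj(-1) + 6*(0)*conj(-1) + 6*(0)*conj(1)]
      = (1/24)[(4) + (-4) + (2*sqrt(3)) + (-2) + (0) + (2) + (-2*sqrt(3)) + (0) + (0)] = 0/24 = 0
  <chi_6*chi_9, chi_5> = (1/24)[1*(4)*conj(2) + 1*(-4)*conj(-2) + 2*(-sqrt(3))*conj(sqrt(3)) + 2*(-1)*conj(1) + 2*(0)*conj(0) + 2*(1)*conj(-1) + 2*(sqrt(3))*conj(-sqrt(3)) + 6*(0)*conj(0) + 6*(0)*conj(0)]
      = (1/24)[(8) + (8) + (-6) + (-2) + (0) + (-2) + (-6) + (0) + (0)] = 0/24 = 0
  <chi_6*chi_9, chi_6> = (1/24)[1*(4)*conj(2) + 1*(-4)*conj(2) + 2*(-sqrt(3))*conj(1) + 2*(-1)*conj(-1) + 2*(0)*conj(-2) + 2*(1)*conj(-1) + 2*(sqrt(3))*conj(1) + 6*(0)*conj(0) + 6*(0)*conj(0)]
      = (1/24)[(8) + (-8) + (-2*sqrt(3)) + (2) + (0) + (-2) + (2*sqrt(3)) + (0) + (0)] = 0/24 = 0
  <chi_6*chi_9, chi_7> = (1/24)[1*(4)*conj(2) + 1*(-4)*conj(-2) + 2*(-sqrt(3))*conj(0) + 2*(-1)*conj(-2) + 2*(0)*conj(0) + 2*(1)*conj(2) + 2*(sqrt(3))*conj(0) + 6*(0)*conj(0) + 6*(0)*conj(0)]
      = (1/24)[(8) + (8) + (0) + (4) + (0) + (4) + (0) + (0) + (0)] = 24/24 = 1
  <chi_6*chi_9, chi_8> = (1/24)[1*(4)*conj(2) + 1*(-4)*conj(2) + 2*(-sqrt(3))*conj(-1) + 2*(-1)*conj(-1) + 2*(0)*conj(2) + 2*(1)*conj(-1) + 2*(sqrt(3))*conj(-1) + 6*(0)*conj(0) + 6*(0)*conj(0)]
      = (1/24)[(8) + (-8) + (2*sqrt(3)) + (2) + (0) + (-2) + (-2*sqrt(3)) + (0) + (0)] = 0/24 = 0
  <chi_6*chi_9, chi_9> = (1/24)[1*(4)*conj(2) + 1*(-4)*conj(-2) + 2*(-sqrt(3))*conj(-sqrt(3)) + 2*(-1)*conj(1) + 2*(0)*conj(0) + 2*(1)*conj(-1) + 2*(sqrt(3))*conj(sqrt(3)) + 6*(0)*conj(0) + 6*(0)*conj(0)]
      = (1/24)[(8) + (8) + (6) + (-2) + (0) + (-2) + (6) + (0) + (0)] = 24/24 = 1
Hence the multiplicities are chi_7: 1, chi_9: 1. Dimension check: dim(chi_6)*dim(chi_9) = 2*2 = 4 and sum (mult * dim) = 1*2 + 1*2 = 4.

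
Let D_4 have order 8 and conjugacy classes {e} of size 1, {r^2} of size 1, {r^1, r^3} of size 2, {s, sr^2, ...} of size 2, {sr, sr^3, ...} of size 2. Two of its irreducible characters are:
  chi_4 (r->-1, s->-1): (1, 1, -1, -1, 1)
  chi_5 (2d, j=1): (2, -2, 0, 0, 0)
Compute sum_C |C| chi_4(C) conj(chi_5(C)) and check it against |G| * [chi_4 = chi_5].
Sum = 0; so <chi_4, chi_5> = 0 (distinct irreducibles are orthogonal).

Reasoning: Compute term by term over conjugacy classes (|C| * chi_4(C) * conj(chi_5(C))):
  1*(1)*conj(2) + 1*(1)*conj(-2) + 2*(-1)*conj(0) + 2*(-1)*conj(0) + 2*(1)*conj(0)
  = (2) + (-2) + (0) + (0) + (0)
  = 0.
Dividing by |G| = 8 gives 0/8 = 0, matching the row-orthogonality relation <chi_4, chi_5> = [chi_4 = chi_5].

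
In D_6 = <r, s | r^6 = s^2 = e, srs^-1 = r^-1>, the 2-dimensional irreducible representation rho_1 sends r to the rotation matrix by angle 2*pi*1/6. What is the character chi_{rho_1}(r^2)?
chi_{rho_1}(r^2) = 2*cos(2*pi*1*2/6) = -1

Argument: rho_1(r^2) is rotation by angle 2*pi*1*2/6, whose trace is 2*cos(2*pi*1*2/6) = -1.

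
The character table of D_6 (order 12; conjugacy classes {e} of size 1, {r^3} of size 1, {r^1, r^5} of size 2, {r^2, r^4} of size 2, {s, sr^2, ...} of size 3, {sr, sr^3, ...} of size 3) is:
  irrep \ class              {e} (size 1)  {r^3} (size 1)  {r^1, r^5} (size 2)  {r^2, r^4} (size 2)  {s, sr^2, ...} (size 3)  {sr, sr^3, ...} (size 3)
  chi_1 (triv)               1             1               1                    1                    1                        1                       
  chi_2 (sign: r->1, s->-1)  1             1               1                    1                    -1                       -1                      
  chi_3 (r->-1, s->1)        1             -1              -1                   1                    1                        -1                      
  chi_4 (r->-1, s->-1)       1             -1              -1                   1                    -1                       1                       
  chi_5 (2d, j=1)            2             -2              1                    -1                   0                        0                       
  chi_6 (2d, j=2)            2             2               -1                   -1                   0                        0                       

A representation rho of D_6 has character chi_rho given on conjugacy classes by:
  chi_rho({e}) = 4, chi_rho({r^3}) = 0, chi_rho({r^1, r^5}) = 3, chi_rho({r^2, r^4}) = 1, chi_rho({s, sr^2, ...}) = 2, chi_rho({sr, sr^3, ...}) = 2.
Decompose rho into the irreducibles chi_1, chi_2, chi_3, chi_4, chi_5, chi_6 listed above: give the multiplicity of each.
Multiplicities: chi_1: 2, chi_2: 0, chi_3: 0, chi_4: 0, chi_5: 1, chi_6: 0.

Working: Use <chi_rho, chi> = (1/|G|) sum_C |C| * chi_rho(C) * conj(chi(C)) with |G| = 12 for each irreducible chi in the table:
  <chi_rho, chi_1> = (1/12)[1*(4)*conj(1) + 1*(0)*conj(1) + 2*(3)*conj(1) + 2*(1)*conj(1) + 3*(2)*conj(1) + 3*(2)*conj(1)]
      = (1/12)[(4) + (0) + (6) + (2) + (6) + (6)] = 24/12 = 2
  <chi_rho, chi_2> = (1/12)[1*(4)*conj(1) + 1*(0)*conj(1) + 2*(3)*conj(1) + 2*(1)*conj(1) + 3*(2)*conj(-1) + 3*(2)*conj(-1)]
      = (1/12)[(4) + (0) + (6) + (2) + (-6) + (-6)] = 0/12 = 0
  <chi_rho, chi_3> = (1/12)[1*(4)*conj(1) + 1*(0)*conj(-1) + 2*(3)*conj(-1) + 2*(1)*conj(1) + 3*(2)*conj(1) + 3*(2)*conj(-1)]
      = (1/12)[(4) + (0) + (-6) + (2) + (6) + (-6)] = 0/12 = 0
  <chi_rho, chi_4> = (1/12)[1*(4)*conj(1) + 1*(0)*conj(-1) + 2*(3)*conj(-1) + 2*(1)*conj(1) + 3*(2)*conj(-1) + 3*(2)*conj(1)]
      = (1/12)[(4) + (0) + (-6) + (2) + (-6) + (6)] = 0/12 = 0
  <chi_rho, chi_5> = (1/12)[1*(4)*conj(2) + 1*(0)*conj(-2) + 2*(3)*conj(1) + 2*(1)*conj(-1) + 3*(2)*conj(0) + 3*(2)*conj(0)]
      = (1/12)[(8) + (0) + (6) + (-2) + (0) + (0)] = 12/12 = 1
  <chi_rho, chi_6> = (1/12)[1*(4)*conj(2) + 1*(0)*conj(2) + 2*(3)*conj(-1) + 2*(1)*conj(-1) + 3*(2)*conj(0) + 3*(2)*conj(0)]
      = (1/12)[(8) + (0) + (-6) + (-2) + (0) + (0)] = 0/12 = 0
Dimension check: dim(rho) = sum (mult * dim) = 2*1 + 0*1 + 0*1 + 0*1 + 1*2 + 0*2 = 4 = chi_rho(e) = 4.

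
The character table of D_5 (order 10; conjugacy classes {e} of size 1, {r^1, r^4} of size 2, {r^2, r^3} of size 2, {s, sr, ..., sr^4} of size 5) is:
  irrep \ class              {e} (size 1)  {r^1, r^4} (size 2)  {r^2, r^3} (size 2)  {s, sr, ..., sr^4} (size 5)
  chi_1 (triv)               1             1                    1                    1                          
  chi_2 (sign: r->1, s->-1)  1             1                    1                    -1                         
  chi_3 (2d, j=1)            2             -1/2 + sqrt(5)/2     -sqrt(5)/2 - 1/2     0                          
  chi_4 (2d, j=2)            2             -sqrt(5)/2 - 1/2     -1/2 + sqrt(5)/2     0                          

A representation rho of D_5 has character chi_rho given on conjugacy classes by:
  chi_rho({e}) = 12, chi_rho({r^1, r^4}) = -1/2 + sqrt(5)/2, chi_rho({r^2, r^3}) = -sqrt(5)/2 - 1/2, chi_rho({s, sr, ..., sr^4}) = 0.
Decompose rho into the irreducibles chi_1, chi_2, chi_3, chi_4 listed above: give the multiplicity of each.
Multiplicities: chi_1: 1, chi_2: 1, chi_3: 3, chi_4: 2.

Why: Use <chi_rho, chi> = (1/|G|) sum_C |C| * chi_rho(C) * conj(chi(C)) with |G| = 10 for each irreducible chi in the table:
  <chi_rho, chi_1> = (1/10)[1*(12)*conj(1) + 2*(-1/2 + sqrt(5)/2)*conj(1) + 2*(-sqrt(5)/2 - 1/2)*conj(1) + 5*(0)*conj(1)]
      = (1/10)[(12) + (-1 + sqrt(5)) + (-sqrt(5) - 1) + (0)] = 10/10 = 1
  <chi_rho, chi_2> = (1/10)[1*(12)*conj(1) + 2*(-1/2 + sqrt(5)/2)*conj(1) + 2*(-sqrt(5)/2 - 1/2)*conj(1) + 5*(0)*conj(-1)]
      = (1/10)[(12) + (-1 + sqrt(5)) + (-sqrt(5) - 1) + (0)] = 10/10 = 1
  <chi_rho, chi_3> = (1/10)[1*(12)*conj(2) + 2*(-1/2 + sqrt(5)/2)*conj(-1/2 + sqrt(5)/2) + 2*(-sqrt(5)/2 - 1/2)*conj(-sqrt(5)/2 - 1/2) + 5*(0)*conj(0)]
      = (1/10)[(24) + (3 - sqrt(5)) + (sqrt(5) + 3) + (0)] = 30/10 = 3
  <chi_rho, chi_4> = (1/10)[1*(12)*conj(2) + 2*(-1/2 + sqrt(5)/2)*conj(-sqrt(5)/2 - 1/2) + 2*(-sqrt(5)/2 - 1/2)*conj(-1/2 + sqrt(5)/2) + 5*(0)*conj(0)]
      = (1/10)[(24) + (-2) + (-2) + (0)] = 20/10 = 2
Dimension check: dim(rho) = sum (mult * dim) = 1*1 + 1*1 + 3*2 + 2*2 = 12 = chi_rho(e) = 12.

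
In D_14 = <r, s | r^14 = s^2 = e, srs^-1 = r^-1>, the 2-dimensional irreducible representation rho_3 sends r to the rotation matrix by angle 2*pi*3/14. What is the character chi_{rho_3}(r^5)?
chi_{rho_3}(r^5) = 2*cos(2*pi*3*5/14) = 2*cos(15*pi/7)

Reasoning: rho_3(r^5) is rotation by angle 2*pi*3*5/14, whose trace is 2*cos(2*pi*3*5/14) = 2*cos(15*pi/7).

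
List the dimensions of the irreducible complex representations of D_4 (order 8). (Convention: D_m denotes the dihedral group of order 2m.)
Dimensions: 1, 1, 1, 1, 2

Explanation: There are 5 irreducibles (= number of conjugacy classes). Their dimensions d_i satisfy sum d_i^2 = |G| = 8: 1 + 1 + 1 + 1 + 4 = 8.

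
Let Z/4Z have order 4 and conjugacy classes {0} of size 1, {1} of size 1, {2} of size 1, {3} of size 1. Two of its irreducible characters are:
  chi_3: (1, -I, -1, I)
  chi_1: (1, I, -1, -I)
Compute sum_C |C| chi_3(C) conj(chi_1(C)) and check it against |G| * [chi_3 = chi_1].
Sum = 0; so <chi_3, chi_1> = 0 (distinct irreducibles are orthogonal).

Details: Compute term by term over conjugacy classes (|C| * chi_3(C) * conj(chi_1(C))):
  1*(1)*conj(1) + 1*(-I)*conj(I) + 1*(-1)*conj(-1) + 1*(I)*conj(-I)
  = (1) + (-1) + (1) + (-1)
  = 0.
(Exp terms are combined using exp(i*s)*conj(exp(i*t)) = exp(i*(s-t)), and sums of them are collapsed using the identity that for every m > 1 the m distinct m-th roots of unity sum to 0, e.g. 1 + exp(2*I*pi/3) + exp(-2*I*pi/3) = 0.)
Dividing by |G| = 4 gives 0/4 = 0, matching the row-orthogonality relation <chi_3, chi_1> = [chi_3 = chi_1].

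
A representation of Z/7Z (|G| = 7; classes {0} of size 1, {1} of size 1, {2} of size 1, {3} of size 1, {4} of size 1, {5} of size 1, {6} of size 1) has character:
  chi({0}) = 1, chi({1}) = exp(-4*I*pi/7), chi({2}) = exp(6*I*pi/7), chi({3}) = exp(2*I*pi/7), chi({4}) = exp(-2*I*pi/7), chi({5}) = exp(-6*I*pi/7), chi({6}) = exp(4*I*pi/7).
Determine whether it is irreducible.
Irreducible: <chi, chi> = 1.

Solution. <chi, chi> = (1/|G|) sum_C |C| * |chi(C)|^2 = (1/7)[1*|1|^2 + 1*|exp(-4*I*pi/7)|^2 + 1*|exp(6*I*pi/7)|^2 + 1*|exp(2*I*pi/7)|^2 + 1*|exp(-2*I*pi/7)|^2 + 1*|exp(-6*I*pi/7)|^2 + 1*|exp(4*I*pi/7)|^2]
  = (1/7)[(1) + (1) + (1) + (1) + (1) + (1) + (1)] = 7/7 = 1.
(Exp terms are combined using exp(i*s)*conj(exp(i*t)) = exp(i*(s-t)), and sums of them are collapsed using the identity that for every m > 1 the m distinct m-th roots of unity sum to 0, e.g. 1 + exp(2*I*pi/3) + exp(-2*I*pi/3) = 0.)
A character is irreducible iff <chi, chi> = 1, so this representation is irreducible.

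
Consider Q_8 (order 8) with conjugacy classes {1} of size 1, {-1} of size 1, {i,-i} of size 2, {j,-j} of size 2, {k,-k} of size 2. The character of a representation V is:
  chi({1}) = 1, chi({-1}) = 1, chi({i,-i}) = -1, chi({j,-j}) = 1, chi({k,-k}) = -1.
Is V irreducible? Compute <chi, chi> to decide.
Irreducible: <chi, chi> = 1.

Justification: <chi, chi> = (1/|G|) sum_C |C| * |chi(C)|^2 = (1/8)[1*|1|^2 + 1*|1|^2 + 2*|-1|^2 + 2*|1|^2 + 2*|-1|^2]
  = (1/8)[(1) + (1) + (2) + (2) + (2)] = 8/8 = 1.
A character is irreducible iff <chi, chi> = 1, so this representation is irreducible.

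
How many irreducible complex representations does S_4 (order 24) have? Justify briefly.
5

The number of irreducible complex representations of a finite group equals its number of conjugacy classes. Conjugacy classes in S_4 correspond to cycle types, i.e. partitions of 4; there are p(4) = 5 of them, so S_4 (order 24) has exactly 5 irreducible complex representations.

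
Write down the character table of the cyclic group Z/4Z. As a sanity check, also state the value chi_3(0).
Character table of Z/4Z (irreps indexed chi_0,...,chi_3 with chi_k(m) = zeta_4^(k*m), zeta_4 = exp(2*pi*i/4)):
  irrep \ class  {0} (size 1)  {1} (size 1)  {2} (size 1)  {3} (size 1)
  chi_0          1             1             1             1           
  chi_1          1             I             -1            -I          
  chi_2          1             -1            1             -1          
  chi_3          1             -I            -1            I           

Spot check: chi_3(0) = zeta_4^(3*0) = zeta_4^0 = 1.

Justification: Z/4Z is abelian, so all 4 irreducible complex representations are 1-dimensional. They are given by chi_k(m) = zeta_4^(k*m) for k = 0,...,3. Row orthogonality: sum_m chi_k(m) conj(chi_l(m)) = 4 * [k = l].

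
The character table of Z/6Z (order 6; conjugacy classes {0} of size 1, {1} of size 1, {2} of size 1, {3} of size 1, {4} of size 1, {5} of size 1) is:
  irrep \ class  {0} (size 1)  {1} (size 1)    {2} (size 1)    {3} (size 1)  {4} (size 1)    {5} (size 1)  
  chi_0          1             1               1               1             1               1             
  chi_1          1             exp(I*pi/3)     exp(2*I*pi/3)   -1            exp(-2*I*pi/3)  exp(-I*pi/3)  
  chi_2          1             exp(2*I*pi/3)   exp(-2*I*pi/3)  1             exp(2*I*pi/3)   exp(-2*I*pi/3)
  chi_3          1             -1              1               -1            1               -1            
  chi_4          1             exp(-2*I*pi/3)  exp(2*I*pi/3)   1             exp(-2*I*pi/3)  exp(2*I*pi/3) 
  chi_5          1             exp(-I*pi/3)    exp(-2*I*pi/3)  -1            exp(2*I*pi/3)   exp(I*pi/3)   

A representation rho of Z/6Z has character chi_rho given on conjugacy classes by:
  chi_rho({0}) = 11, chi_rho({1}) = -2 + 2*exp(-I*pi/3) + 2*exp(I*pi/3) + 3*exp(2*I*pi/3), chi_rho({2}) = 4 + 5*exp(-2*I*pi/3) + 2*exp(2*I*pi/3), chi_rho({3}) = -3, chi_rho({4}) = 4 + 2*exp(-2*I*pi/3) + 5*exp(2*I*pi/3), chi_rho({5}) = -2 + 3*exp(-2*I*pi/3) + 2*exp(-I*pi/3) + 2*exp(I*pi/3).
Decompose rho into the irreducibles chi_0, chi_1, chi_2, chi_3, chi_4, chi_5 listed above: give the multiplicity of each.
Multiplicities: chi_0: 1, chi_1: 2, chi_2: 3, chi_3: 3, chi_4: 0, chi_5: 2.

Proof sketch: Use <chi_rho, chi> = (1/|G|) sum_C |C| * chi_rho(C) * conj(chi(C)) with |G| = 6 for each irreducible chi in the table:
  <chi_rho, chi_0> = (1/6)[1*(11)*conj(1) + 1*(-2 + 2*exp(-I*pi/3) + 2*exp(I*pi/3) + 3*exp(2*I*pi/3))*conj(1) + 1*(4 + 5*exp(-2*I*pi/3) + 2*exp(2*I*pi/3))*conj(1) + 1*(-3)*conj(1) + 1*(4 + 2*exp(-2*I*pi/3) + 5*exp(2*I*pi/3))*conj(1) + 1*(-2 + 3*exp(-2*I*pi/3) + 2*exp(-I*pi/3) + 2*exp(I*pi/3))*conj(1)]
      = (1/6)[(11) + (-2 + 2*exp(-I*pi/3) + 2*exp(I*pi/3) + 3*exp(2*I*pi/3)) + (4 + 5*exp(-2*I*pi/3) + 2*exp(2*I*pi/3)) + (-3) + (4 + 2*exp(-2*I*pi/3) + 5*exp(2*I*pi/3)) + (-2 + 3*exp(-2*I*pi/3) + 2*exp(-I*pi/3) + 2*exp(I*pi/3))] = 6/6 = 1
  <chi_rho, chi_1> = (1/6)[1*(11)*conj(1) + 1*(-2 + 2*exp(-I*pi/3) + 2*exp(I*pi/3) + 3*exp(2*I*pi/3))*conj(exp(I*pi/3)) + 1*(4 + 5*exp(-2*I*pi/3) + 2*exp(2*I*pi/3))*conj(exp(2*I*pi/3)) + 1*(-3)*conj(-1) + 1*(4 + 2*exp(-2*I*pi/3) + 5*exp(2*I*pi/3))*conj(exp(-2*I*pi/3)) + 1*(-2 + 3*exp(-2*I*pi/3) + 2*exp(-I*pi/3) + 2*exp(I*pi/3))*conj(exp(-I*pi/3))]
      = (1/6)[(11) + (2 + 2*exp(-2*I*pi/3) - 2*exp(-I*pi/3) + 3*exp(I*pi/3)) + (2 + 4*exp(-2*I*pi/3) + 5*exp(2*I*pi/3)) + (3) + (2 + 5*exp(-2*I*pi/3) + 4*exp(2*I*pi/3)) + (2 + 3*exp(-I*pi/3) - 2*exp(I*pi/3) + 2*exp(2*I*pi/3))] = 12/6 = 2
  <chi_rho, chi_2> = (1/6)[1*(11)*conj(1) + 1*(-2 + 2*exp(-I*pi/3) + 2*exp(I*pi/3) + 3*exp(2*I*pi/3))*conj(exp(2*I*pi/3)) + 1*(4 + 5*exp(-2*I*pi/3) + 2*exp(2*I*pi/3))*conj(exp(-2*I*pi/3)) + 1*(-3)*conj(1) + 1*(4 + 2*exp(-2*I*pi/3) + 5*exp(2*I*pi/3))*conj(exp(2*I*pi/3)) + 1*(-2 + 3*exp(-2*I*pi/3) + 2*exp(-I*pi/3) + 2*exp(I*pi/3))*conj(exp(-2*I*pi/3))]
      = (1/6)[(11) + (3) + (5 + 2*exp(-2*I*pi/3) + 4*exp(2*I*pi/3)) + (-3) + (5 + 4*exp(-2*I*pi/3) + 2*exp(2*I*pi/3)) + (3)] = 18/6 = 3
  <chi_rho, chi_3> = (1/6)[1*(11)*conj(1) + 1*(-2 + 2*exp(-I*pi/3) + 2*exp(I*pi/3) + 3*exp(2*I*pi/3))*conj(-1) + 1*(4 + 5*exp(-2*I*pi/3) + 2*exp(2*I*pi/3))*conj(1) + 1*(-3)*conj(-1) + 1*(4 + 2*exp(-2*I*pi/3) + 5*exp(2*I*pi/3))*conj(1) + 1*(-2 + 3*exp(-2*I*pi/3) + 2*exp(-I*pi/3) + 2*exp(I*pi/3))*conj(-1)]
      = (1/6)[(11) + (2 - 3*exp(2*I*pi/3) - 2*exp(I*pi/3) - 2*exp(-I*pi/3)) + (4 + 5*exp(-2*I*pi/3) + 2*exp(2*I*pi/3)) + (3) + (4 + 2*exp(-2*I*pi/3) + 5*exp(2*I*pi/3)) + (2 - 2*exp(I*pi/3) - 2*exp(-I*pi/3) - 3*exp(-2*I*pi/3))] = 18/6 = 3
  <chi_rho, chi_4> = (1/6)[1*(11)*conj(1) + 1*(-2 + 2*exp(-I*pi/3) + 2*exp(I*pi/3) + 3*exp(2*I*pi/3))*conj(exp(-2*I*pi/3)) + 1*(4 + 5*exp(-2*I*pi/3) + 2*exp(2*I*pi/3))*conj(exp(2*I*pi/3)) + 1*(-3)*conj(1) + 1*(4 + 2*exp(-2*I*pi/3) + 5*exp(2*I*pi/3))*conj(exp(-2*I*pi/3)) + 1*(-2 + 3*exp(-2*I*pi/3) + 2*exp(-I*pi/3) + 2*exp(I*pi/3))*conj(exp(2*I*pi/3))]
      = (1/6)[(11) + (-2 + 3*exp(-2*I*pi/3) - 2*exp(2*I*pi/3) + 2*exp(I*pi/3)) + (2 + 4*exp(-2*I*pi/3) + 5*exp(2*I*pi/3)) + (-3) + (2 + 5*exp(-2*I*pi/3) + 4*exp(2*I*pi/3)) + (-2 + 2*exp(-I*pi/3) - 2*exp(-2*I*pi/3) + 3*exp(2*I*pi/3))] = 0/6 = 0
  <chi_rho, chi_5> = (1/6)[1*(11)*conj(1) + 1*(-2 + 2*exp(-I*pi/3) + 2*exp(I*pi/3) + 3*exp(2*I*pi/3))*conj(exp(-I*pi/3)) + 1*(4 + 5*exp(-2*I*pi/3) + 2*exp(2*I*pi/3))*conj(exp(-2*I*pi/3)) + 1*(-3)*conj(-1) + 1*(4 + 2*exp(-2*I*pi/3) + 5*exp(2*I*pi/3))*conj(exp(2*I*pi/3)) + 1*(-2 + 3*exp(-2*I*pi/3) + 2*exp(-I*pi/3) + 2*exp(I*pi/3))*conj(exp(I*pi/3))]
      = (1/6)[(11) + (-3) + (5 + 2*exp(-2*I*pi/3) + 4*exp(2*I*pi/3)) + (3) + (5 + 4*exp(-2*I*pi/3) + 2*exp(2*I*pi/3)) + (-3)] = 12/6 = 2
(Exp terms are combined using exp(i*s)*conj(exp(i*t)) = exp(i*(s-t)), and sums of them are collapsed using the identity that for every m > 1 the m distinct m-th roots of unity sum to 0, e.g. 1 + exp(2*I*pi/3) + exp(-2*I*pi/3) = 0.)
Dimension check: dim(rho) = sum (mult * dim) = 1*1 + 2*1 + 3*1 + 3*1 + 0*1 + 2*1 = 11 = chi_rho(e) = 11.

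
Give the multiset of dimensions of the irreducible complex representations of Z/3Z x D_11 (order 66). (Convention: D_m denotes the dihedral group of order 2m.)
Dimensions: 1, 1, 1, 1, 1, 1, 2, 2, 2, 2, 2, 2, 2, 2, 2, 2, 2, 2, 2, 2, 2

Why: There are 21 irreducibles (= number of conjugacy classes). Their dimensions d_i satisfy sum d_i^2 = |G| = 66: 1 + 1 + 1 + 1 + 1 + 1 + 4 + 4 + 4 + 4 + 4 + 4 + 4 + 4 + 4 + 4 + 4 + 4 + 4 + 4 + 4 = 66. (For the product with Z/3Z: each of the 3 1-dim characters of Z/3Z tensors with each irrep of D_11, giving 3 copies of each D_11-dimension.)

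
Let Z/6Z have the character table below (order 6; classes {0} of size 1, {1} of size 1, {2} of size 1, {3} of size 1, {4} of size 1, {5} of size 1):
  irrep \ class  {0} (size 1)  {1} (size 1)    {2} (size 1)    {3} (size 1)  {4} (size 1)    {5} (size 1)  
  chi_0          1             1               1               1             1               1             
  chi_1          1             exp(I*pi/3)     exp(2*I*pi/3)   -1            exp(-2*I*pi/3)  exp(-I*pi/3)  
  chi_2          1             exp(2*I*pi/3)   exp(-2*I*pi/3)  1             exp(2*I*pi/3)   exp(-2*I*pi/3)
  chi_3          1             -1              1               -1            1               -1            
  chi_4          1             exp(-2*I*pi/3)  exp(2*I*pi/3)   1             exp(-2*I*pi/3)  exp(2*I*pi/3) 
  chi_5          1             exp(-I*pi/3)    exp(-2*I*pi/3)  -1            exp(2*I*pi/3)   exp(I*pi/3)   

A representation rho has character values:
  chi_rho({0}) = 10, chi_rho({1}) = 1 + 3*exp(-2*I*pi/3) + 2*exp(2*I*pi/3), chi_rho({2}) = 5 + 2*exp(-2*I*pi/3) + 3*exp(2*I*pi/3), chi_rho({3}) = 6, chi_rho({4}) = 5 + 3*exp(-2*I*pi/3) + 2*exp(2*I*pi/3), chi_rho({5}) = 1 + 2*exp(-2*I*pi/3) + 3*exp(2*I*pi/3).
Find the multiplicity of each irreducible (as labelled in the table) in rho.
Multiplicities: chi_0: 3, chi_1: 0, chi_2: 2, chi_3: 2, chi_4: 3, chi_5: 0.

Proof sketch: Use <chi_rho, chi> = (1/|G|) sum_C |C| * chi_rho(C) * conj(chi(C)) with |G| = 6 for each irreducible chi in the table:
  <chi_rho, chi_0> = (1/6)[1*(10)*conj(1) + 1*(1 + 3*exp(-2*I*pi/3) + 2*exp(2*I*pi/3))*conj(1) + 1*(5 + 2*exp(-2*I*pi/3) + 3*exp(2*I*pi/3))*conj(1) + 1*(6)*conj(1) + 1*(5 + 3*exp(-2*I*pi/3) + 2*exp(2*I*pi/3))*conj(1) + 1*(1 + 2*exp(-2*I*pi/3) + 3*exp(2*I*pi/3))*conj(1)]
      = (1/6)[(10) + (1 + 3*exp(-2*I*pi/3) + 2*exp(2*I*pi/3)) + (5 + 2*exp(-2*I*pi/3) + 3*exp(2*I*pi/3)) + (6) + (5 + 3*exp(-2*I*pi/3) + 2*exp(2*I*pi/3)) + (1 + 2*exp(-2*I*pi/3) + 3*exp(2*I*pi/3))] = 18/6 = 3
  <chi_rho, chi_1> = (1/6)[1*(10)*conj(1) + 1*(1 + 3*exp(-2*I*pi/3) + 2*exp(2*I*pi/3))*conj(exp(I*pi/3)) + 1*(5 + 2*exp(-2*I*pi/3) + 3*exp(2*I*pi/3))*conj(exp(2*I*pi/3)) + 1*(6)*conj(-1) + 1*(5 + 3*exp(-2*I*pi/3) + 2*exp(2*I*pi/3))*conj(exp(-2*I*pi/3)) + 1*(1 + 2*exp(-2*I*pi/3) + 3*exp(2*I*pi/3))*conj(exp(-I*pi/3))]
      = (1/6)[(10) + (-3 + exp(-I*pi/3) + 2*exp(I*pi/3)) + (3 + 5*exp(-2*I*pi/3) + 2*exp(2*I*pi/3)) + (-6) + (3 + 2*exp(-2*I*pi/3) + 5*exp(2*I*pi/3)) + (-3 + 2*exp(-I*pi/3) + exp(I*pi/3))] = 0/6 = 0
  <chi_rho, chi_2> = (1/6)[1*(10)*conj(1) + 1*(1 + 3*exp(-2*I*pi/3) + 2*exp(2*I*pi/3))*conj(exp(2*I*pi/3)) + 1*(5 + 2*exp(-2*I*pi/3) + 3*exp(2*I*pi/3))*conj(exp(-2*I*pi/3)) + 1*(6)*conj(1) + 1*(5 + 3*exp(-2*I*pi/3) + 2*exp(2*I*pi/3))*conj(exp(2*I*pi/3)) + 1*(1 + 2*exp(-2*I*pi/3) + 3*exp(2*I*pi/3))*conj(exp(-2*I*pi/3))]
      = (1/6)[(10) + (2 + exp(-2*I*pi/3) + 3*exp(2*I*pi/3)) + (2 + 3*exp(-2*I*pi/3) + 5*exp(2*I*pi/3)) + (6) + (2 + 5*exp(-2*I*pi/3) + 3*exp(2*I*pi/3)) + (2 + 3*exp(-2*I*pi/3) + exp(2*I*pi/3))] = 12/6 = 2
  <chi_rho, chi_3> = (1/6)[1*(10)*conj(1) + 1*(1 + 3*exp(-2*I*pi/3) + 2*exp(2*I*pi/3))*conj(-1) + 1*(5 + 2*exp(-2*I*pi/3) + 3*exp(2*I*pi/3))*conj(1) + 1*(6)*conj(-1) + 1*(5 + 3*exp(-2*I*pi/3) + 2*exp(2*I*pi/3))*conj(1) + 1*(1 + 2*exp(-2*I*pi/3) + 3*exp(2*I*pi/3))*conj(-1)]
      = (1/6)[(10) + (-1 - 2*exp(2*I*pi/3) - 3*exp(-2*I*pi/3)) + (5 + 2*exp(-2*I*pi/3) + 3*exp(2*I*pi/3)) + (-6) + (5 + 3*exp(-2*I*pi/3) + 2*exp(2*I*pi/3)) + (-1 - 3*exp(2*I*pi/3) - 2*exp(-2*I*pi/3))] = 12/6 = 2
  <chi_rho, chi_4> = (1/6)[1*(10)*conj(1) + 1*(1 + 3*exp(-2*I*pi/3) + 2*exp(2*I*pi/3))*conj(exp(-2*I*pi/3)) + 1*(5 + 2*exp(-2*I*pi/3) + 3*exp(2*I*pi/3))*conj(exp(2*I*pi/3)) + 1*(6)*conj(1) + 1*(5 + 3*exp(-2*I*pi/3) + 2*exp(2*I*pi/3))*conj(exp(-2*I*pi/3)) + 1*(1 + 2*exp(-2*I*pi/3) + 3*exp(2*I*pi/3))*conj(exp(2*I*pi/3))]
      = (1/6)[(10) + (3 + 2*exp(-2*I*pi/3) + exp(2*I*pi/3)) + (3 + 5*exp(-2*I*pi/3) + 2*exp(2*I*pi/3)) + (6) + (3 + 2*exp(-2*I*pi/3) + 5*exp(2*I*pi/3)) + (3 + exp(-2*I*pi/3) + 2*exp(2*I*pi/3))] = 18/6 = 3
  <chi_rho, chi_5> = (1/6)[1*(10)*conj(1) + 1*(1 + 3*exp(-2*I*pi/3) + 2*exp(2*I*pi/3))*conj(exp(-I*pi/3)) + 1*(5 + 2*exp(-2*I*pi/3) + 3*exp(2*I*pi/3))*conj(exp(-2*I*pi/3)) + 1*(6)*conj(-1) + 1*(5 + 3*exp(-2*I*pi/3) + 2*exp(2*I*pi/3))*conj(exp(2*I*pi/3)) + 1*(1 + 2*exp(-2*I*pi/3) + 3*exp(2*I*pi/3))*conj(exp(I*pi/3))]
      = (1/6)[(10) + (-2 + 3*exp(-I*pi/3) + exp(I*pi/3)) + (2 + 3*exp(-2*I*pi/3) + 5*exp(2*I*pi/3)) + (-6) + (2 + 5*exp(-2*I*pi/3) + 3*exp(2*I*pi/3)) + (-2 + exp(-I*pi/3) + 3*exp(I*pi/3))] = 0/6 = 0
(Exp terms are combined using exp(i*s)*conj(exp(i*t)) = exp(i*(s-t)), and sums of them are collapsed using the identity that for every m > 1 the m distinct m-th roots of unity sum to 0, e.g. 1 + exp(2*I*pi/3) + exp(-2*I*pi/3) = 0.)
Dimension check: dim(rho) = sum (mult * dim) = 3*1 + 0*1 + 2*1 + 2*1 + 3*1 + 0*1 = 10 = chi_rho(e) = 10.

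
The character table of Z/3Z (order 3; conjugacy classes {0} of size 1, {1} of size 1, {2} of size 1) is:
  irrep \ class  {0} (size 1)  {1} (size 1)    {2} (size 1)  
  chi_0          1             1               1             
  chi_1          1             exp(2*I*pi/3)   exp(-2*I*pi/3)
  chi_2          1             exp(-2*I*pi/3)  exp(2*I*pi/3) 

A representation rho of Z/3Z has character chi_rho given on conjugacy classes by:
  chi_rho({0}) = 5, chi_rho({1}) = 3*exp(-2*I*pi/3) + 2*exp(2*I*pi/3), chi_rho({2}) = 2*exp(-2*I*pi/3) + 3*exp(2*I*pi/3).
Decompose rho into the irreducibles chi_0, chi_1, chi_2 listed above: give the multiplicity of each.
Multiplicities: chi_0: 0, chi_1: 2, chi_2: 3.

Proof sketch: Use <chi_rho, chi> = (1/|G|) sum_C |C| * chi_rho(C) * conj(chi(C)) with |G| = 3 for each irreducible chi in the table:
  <chi_rho, chi_0> = (1/3)[1*(5)*conj(1) + 1*(3*exp(-2*I*pi/3) + 2*exp(2*I*pi/3))*conj(1) + 1*(2*exp(-2*I*pi/3) + 3*exp(2*I*pi/3))*conj(1)]
      = (1/3)[(5) + (3*exp(-2*I*pi/3) + 2*exp(2*I*pi/3)) + (2*exp(-2*I*pi/3) + 3*exp(2*I*pi/3))] = 0/3 = 0
  <chi_rho, chi_1> = (1/3)[1*(5)*conj(1) + 1*(3*exp(-2*I*pi/3) + 2*exp(2*I*pi/3))*conj(exp(2*I*pi/3)) + 1*(2*exp(-2*I*pi/3) + 3*exp(2*I*pi/3))*conj(exp(-2*I*pi/3))]
      = (1/3)[(5) + (2 + 3*exp(2*I*pi/3)) + (2 + 3*exp(-2*I*pi/3))] = 6/3 = 2
  <chi_rho, chi_2> = (1/3)[1*(5)*conj(1) + 1*(3*exp(-2*I*pi/3) + 2*exp(2*I*pi/3))*conj(exp(-2*I*pi/3)) + 1*(2*exp(-2*I*pi/3) + 3*exp(2*I*pi/3))*conj(exp(2*I*pi/3))]
      = (1/3)[(5) + (3 + 2*exp(-2*I*pi/3)) + (3 + 2*exp(2*I*pi/3))] = 9/3 = 3
(Exp terms are combined using exp(i*s)*conj(exp(i*t)) = exp(i*(s-t)), and sums of them are collapsed using the identity that for every m > 1 the m distinct m-th roots of unity sum to 0, e.g. 1 + exp(2*I*pi/3) + exp(-2*I*pi/3) = 0.)
Dimension check: dim(rho) = sum (mult * dim) = 0*1 + 2*1 + 3*1 = 5 = chi_rho(e) = 5.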